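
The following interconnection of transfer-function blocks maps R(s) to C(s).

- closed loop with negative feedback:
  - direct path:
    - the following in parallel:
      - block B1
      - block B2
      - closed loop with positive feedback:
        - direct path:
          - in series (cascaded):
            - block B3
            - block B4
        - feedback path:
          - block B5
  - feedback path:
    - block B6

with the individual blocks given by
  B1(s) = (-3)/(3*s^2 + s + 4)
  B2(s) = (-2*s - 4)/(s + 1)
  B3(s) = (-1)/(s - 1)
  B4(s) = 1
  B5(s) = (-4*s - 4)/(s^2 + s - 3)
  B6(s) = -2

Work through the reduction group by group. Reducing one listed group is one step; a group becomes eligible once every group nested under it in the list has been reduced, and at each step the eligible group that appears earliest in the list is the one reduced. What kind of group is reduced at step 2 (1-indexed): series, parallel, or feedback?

Step 1 - reduce the series chain B3, B4
Step 2 - reduce the feedback loop with forward (B3*B4) and return B5
Step 3 - reduce the parallel group B1, B2, [(B3*B4)/(1-(B3*B4)*B5)]
Step 4 - collapse the loop ((B1+B2+[(B3*B4)/(1-(B3*B4)*B5)]) forward, B6 return)
The group at step 2 is a feedback group.

Final answer: feedback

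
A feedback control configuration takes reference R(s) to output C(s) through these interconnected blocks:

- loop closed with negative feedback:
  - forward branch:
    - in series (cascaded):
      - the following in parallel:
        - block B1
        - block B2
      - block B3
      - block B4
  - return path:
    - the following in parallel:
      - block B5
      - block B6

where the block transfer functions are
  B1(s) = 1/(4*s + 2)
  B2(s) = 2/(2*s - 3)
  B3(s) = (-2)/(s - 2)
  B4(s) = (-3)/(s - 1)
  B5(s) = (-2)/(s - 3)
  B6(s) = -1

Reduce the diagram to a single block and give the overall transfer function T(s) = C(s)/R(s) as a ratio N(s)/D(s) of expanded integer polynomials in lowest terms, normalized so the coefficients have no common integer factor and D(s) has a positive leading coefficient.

Step 1: sum the parallel branches B1, B2, giving (10*s + 1)/(8*s^2 - 8*s - 6)
Step 2: combine (B1+B2), B3, B4 in series, giving (30*s + 3)/(4*s^4 - 16*s^3 + 17*s^2 + s - 6)
Step 3: reduce the parallel group B5, B6, giving (1 - s)/(s - 3)
Step 4: reduce the feedback loop with forward ((B1+B2)*B3*B4) and return (B5+B6), giving the overall T(s)

Answer: (30*s^2 - 87*s - 9)/(4*s^5 - 28*s^4 + 65*s^3 - 80*s^2 + 18*s + 21)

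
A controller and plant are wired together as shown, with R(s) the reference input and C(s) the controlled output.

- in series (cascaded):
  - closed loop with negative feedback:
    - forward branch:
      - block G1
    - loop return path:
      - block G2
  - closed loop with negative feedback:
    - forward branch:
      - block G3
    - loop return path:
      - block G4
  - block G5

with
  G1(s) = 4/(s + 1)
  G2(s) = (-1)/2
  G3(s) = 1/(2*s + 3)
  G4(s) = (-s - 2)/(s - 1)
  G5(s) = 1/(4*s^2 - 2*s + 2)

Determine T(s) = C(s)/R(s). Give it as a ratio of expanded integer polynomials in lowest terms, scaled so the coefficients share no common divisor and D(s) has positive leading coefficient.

Step 1. apply the feedback formula to G1, G2: 4/(s - 1)
Step 2. apply the feedback formula to G3, G4: (s - 1)/(2*s^2 - 5)
Step 3. cascade [G1/(1+G1*G2)], [G3/(1+G3*G4)], G5: this yields T(s), and no further normalization is needed

Final answer: 2/(4*s^4 - 2*s^3 - 8*s^2 + 5*s - 5)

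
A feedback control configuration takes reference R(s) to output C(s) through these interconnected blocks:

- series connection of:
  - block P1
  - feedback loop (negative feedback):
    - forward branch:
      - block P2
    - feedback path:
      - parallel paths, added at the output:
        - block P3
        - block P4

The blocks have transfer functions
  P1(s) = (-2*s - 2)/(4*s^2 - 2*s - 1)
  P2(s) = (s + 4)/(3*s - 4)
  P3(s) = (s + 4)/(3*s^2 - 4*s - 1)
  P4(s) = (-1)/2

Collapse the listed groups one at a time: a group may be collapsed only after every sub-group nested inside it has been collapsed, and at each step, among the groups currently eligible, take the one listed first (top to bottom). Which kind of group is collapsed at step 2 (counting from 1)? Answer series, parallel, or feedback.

Step 1. combine P3, P4 in parallel
Step 2. feedback reduction of P2, (P3+P4)
Step 3. series reduction of P1, [P2/(1+P2*(P3+P4))]
At step 2 the group reduced is feedback.

Hence the answer: feedback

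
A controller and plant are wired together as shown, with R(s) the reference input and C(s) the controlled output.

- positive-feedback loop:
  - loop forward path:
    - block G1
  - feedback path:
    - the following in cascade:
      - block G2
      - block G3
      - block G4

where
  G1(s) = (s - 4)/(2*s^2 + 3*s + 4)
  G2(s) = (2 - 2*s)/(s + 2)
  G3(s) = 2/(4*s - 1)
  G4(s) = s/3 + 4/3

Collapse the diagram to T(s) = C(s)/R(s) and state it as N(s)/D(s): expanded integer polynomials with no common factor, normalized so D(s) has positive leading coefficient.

[1] series reduction of G2, G3, G4 = (-4*s^2 - 12*s + 16)/(12*s^2 + 21*s - 6)
[2] feedback reduction of G1, (G2*G3*G4): this yields T(s), and no further normalization is needed

Therefore the answer is (12*s^3 - 27*s^2 - 90*s + 24)/(24*s^4 + 82*s^3 + 95*s^2 + 2*s + 40).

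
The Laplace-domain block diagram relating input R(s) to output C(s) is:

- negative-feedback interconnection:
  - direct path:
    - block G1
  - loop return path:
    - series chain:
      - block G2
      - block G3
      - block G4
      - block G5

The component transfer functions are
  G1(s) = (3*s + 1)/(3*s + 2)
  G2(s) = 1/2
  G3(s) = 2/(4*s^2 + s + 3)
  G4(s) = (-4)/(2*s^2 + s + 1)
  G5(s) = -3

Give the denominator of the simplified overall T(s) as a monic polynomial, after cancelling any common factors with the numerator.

First reduce the diagram to T(s).

Step 1 - cascade G2, G3, G4, G5, giving 12/(8*s^4 + 6*s^3 + 11*s^2 + 4*s + 3)
Step 2 - apply the feedback formula to G1, (G2*G3*G4*G5), giving (24*s^5 + 26*s^4 + 39*s^3 + 23*s^2 + 13*s + 3)/(24*s^5 + 34*s^4 + 45*s^3 + 34*s^2 + 53*s + 18)
That last expression is T(s), already simplified. Scaling its denominator by 1/24 (the reciprocal of the leading coefficient) yields the monic denominator.

Answer: s^5 + 17*s^4/12 + 15*s^3/8 + 17*s^2/12 + 53*s/24 + 3/4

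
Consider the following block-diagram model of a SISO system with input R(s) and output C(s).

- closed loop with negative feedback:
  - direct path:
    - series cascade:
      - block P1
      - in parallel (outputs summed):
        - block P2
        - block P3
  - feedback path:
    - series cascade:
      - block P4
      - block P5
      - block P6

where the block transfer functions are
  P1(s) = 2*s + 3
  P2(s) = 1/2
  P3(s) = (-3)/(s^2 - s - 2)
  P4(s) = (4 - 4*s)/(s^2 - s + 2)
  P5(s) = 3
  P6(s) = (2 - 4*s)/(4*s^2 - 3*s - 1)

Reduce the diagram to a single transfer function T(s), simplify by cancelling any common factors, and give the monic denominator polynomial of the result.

(1) parallel reduction of P2, P3; result (s^2 - s - 8)/(2*s^2 - 2*s - 4)
(2) series reduction of P1, (P2+P3); result (2*s^3 + s^2 - 19*s - 24)/(2*s^2 - 2*s - 4)
(3) multiply P4, P5, P6 (series); result (48*s - 24)/(4*s^3 - 3*s^2 + 7*s + 2)
(4) apply the feedback formula to (P1*(P2+P3)), (P4*P5*P6); result (8*s^6 - 2*s^5 - 65*s^4 - 28*s^3 - 59*s^2 - 206*s - 48)/(8*s^5 + 82*s^4 + 4*s^3 - 934*s^2 - 728*s + 568)
Step 4 gives the fully reduced T(s), with no common factor left to cancel. The denominator's leading coefficient is 8, so divide each of its coefficients by 8 to get the monic form.

Hence the answer: s^5 + 41*s^4/4 + s^3/2 - 467*s^2/4 - 91*s + 71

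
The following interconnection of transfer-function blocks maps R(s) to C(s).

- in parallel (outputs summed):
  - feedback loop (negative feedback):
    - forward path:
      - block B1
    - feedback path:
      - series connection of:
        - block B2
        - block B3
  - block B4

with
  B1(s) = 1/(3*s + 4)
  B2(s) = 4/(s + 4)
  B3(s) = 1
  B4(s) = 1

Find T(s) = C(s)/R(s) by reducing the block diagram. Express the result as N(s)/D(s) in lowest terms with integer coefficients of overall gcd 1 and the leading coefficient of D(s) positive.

The answer is (3*s^2 + 17*s + 24)/(3*s^2 + 16*s + 20).

Reasoning:
1. cascade B2, B3 gives 4/(s + 4)
2. reduce the feedback loop with forward B1 and return (B2*B3) gives (s + 4)/(3*s^2 + 16*s + 20)
3. add [B1/(1+B1*(B2*B3))], B4 (parallel), giving the overall T(s)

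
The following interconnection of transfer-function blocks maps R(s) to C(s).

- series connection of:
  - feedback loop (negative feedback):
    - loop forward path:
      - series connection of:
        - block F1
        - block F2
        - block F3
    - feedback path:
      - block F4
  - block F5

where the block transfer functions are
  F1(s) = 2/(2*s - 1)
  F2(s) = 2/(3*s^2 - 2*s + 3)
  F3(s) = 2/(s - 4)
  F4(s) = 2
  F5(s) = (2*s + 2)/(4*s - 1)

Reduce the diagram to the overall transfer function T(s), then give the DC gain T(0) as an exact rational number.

(1) series reduction of F1, F2, F3; result 8/(6*s^4 - 31*s^3 + 36*s^2 - 35*s + 12)
(2) apply the feedback formula to (F1*F2*F3), F4; result 8/(6*s^4 - 31*s^3 + 36*s^2 - 35*s + 28)
(3) series reduction of [(F1*F2*F3)/(1+(F1*F2*F3)*F4)], F5; result (16*s + 16)/(24*s^5 - 130*s^4 + 175*s^3 - 176*s^2 + 147*s - 28)
The step-3 result is T(s). Setting s = 0: T(0) = 16/(-28) = -4/7.

Answer: -4/7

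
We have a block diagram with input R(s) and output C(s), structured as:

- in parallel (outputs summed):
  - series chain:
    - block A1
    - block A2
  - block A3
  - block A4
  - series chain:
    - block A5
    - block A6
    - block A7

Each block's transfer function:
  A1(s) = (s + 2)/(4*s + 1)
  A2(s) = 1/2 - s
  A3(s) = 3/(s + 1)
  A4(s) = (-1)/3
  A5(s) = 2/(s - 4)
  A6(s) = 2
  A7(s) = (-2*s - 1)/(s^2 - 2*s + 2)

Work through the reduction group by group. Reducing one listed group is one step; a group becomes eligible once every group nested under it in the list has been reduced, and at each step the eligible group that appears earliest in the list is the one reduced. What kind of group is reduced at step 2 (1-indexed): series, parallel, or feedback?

Step 1: reduce the series chain A1, A2
Step 2: series reduction of A5, A6, A7
Step 3: sum the parallel branches (A1*A2), A3, A4, (A5*A6*A7)
The group at step 2 is a series group.

Therefore the answer is series.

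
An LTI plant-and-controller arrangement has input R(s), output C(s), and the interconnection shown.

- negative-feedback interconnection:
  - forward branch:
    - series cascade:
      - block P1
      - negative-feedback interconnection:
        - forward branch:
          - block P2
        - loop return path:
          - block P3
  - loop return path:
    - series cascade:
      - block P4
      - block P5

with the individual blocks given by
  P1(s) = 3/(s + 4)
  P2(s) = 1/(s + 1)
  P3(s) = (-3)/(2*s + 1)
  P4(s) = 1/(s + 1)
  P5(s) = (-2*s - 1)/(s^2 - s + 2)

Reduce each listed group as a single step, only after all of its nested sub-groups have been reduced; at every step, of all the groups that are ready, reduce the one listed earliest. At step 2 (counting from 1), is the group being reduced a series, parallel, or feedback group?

Answer: series

Working:
(1) close the feedback loop around P2, P3
(2) multiply P1, [P2/(1+P2*P3)] (series)
(3) cascade P4, P5
(4) apply the feedback formula to (P1*[P2/(1+P2*P3)]), (P4*P5)
So the answer for step 2 is series.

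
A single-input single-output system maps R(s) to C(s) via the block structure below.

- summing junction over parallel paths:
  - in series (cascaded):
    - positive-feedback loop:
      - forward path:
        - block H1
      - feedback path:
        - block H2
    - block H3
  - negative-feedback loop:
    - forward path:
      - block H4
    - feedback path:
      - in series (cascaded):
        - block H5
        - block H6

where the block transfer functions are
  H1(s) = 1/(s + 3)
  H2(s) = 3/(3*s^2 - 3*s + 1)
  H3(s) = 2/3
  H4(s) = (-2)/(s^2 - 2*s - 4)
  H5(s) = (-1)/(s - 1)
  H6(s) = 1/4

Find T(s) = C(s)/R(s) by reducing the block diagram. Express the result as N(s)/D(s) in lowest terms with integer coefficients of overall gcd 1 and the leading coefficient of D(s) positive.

Step 1. reduce the feedback loop with forward H1 and return H2: (3*s^2 - 3*s + 1)/(3*s^3 + 6*s^2 - 8*s)
Step 2. multiply [H1/(1-H1*H2)], H3 (series): (6*s^2 - 6*s + 2)/(9*s^3 + 18*s^2 - 24*s)
Step 3. combine H5, H6 in series: (-1)/(4*s - 4)
Step 4. close the feedback loop around H4, (H5*H6): (4 - 4*s)/(2*s^3 - 6*s^2 - 4*s + 9)
Step 5. reduce the parallel group ([H1/(1-H1*H2)]*H3), [H4/(1+H4*(H5*H6))], which is the overall transfer function T(s) = C(s)/R(s) in lowest terms

Answer: (12*s^5 - 84*s^4 - 20*s^3 + 234*s^2 - 158*s + 18)/(18*s^6 - 18*s^5 - 192*s^4 + 153*s^3 + 258*s^2 - 216*s)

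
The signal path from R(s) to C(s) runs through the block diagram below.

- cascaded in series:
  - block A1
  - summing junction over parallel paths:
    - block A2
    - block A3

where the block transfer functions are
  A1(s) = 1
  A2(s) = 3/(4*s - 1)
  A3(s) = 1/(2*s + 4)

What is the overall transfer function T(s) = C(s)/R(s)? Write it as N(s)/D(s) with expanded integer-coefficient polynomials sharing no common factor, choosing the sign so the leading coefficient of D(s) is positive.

[1] parallel reduction of A2, A3 = (10*s + 11)/(8*s^2 + 14*s - 4)
[2] reduce the series chain A1, (A2+A3), which is the overall transfer function T(s) = C(s)/R(s) in lowest terms

Final answer: (10*s + 11)/(8*s^2 + 14*s - 4)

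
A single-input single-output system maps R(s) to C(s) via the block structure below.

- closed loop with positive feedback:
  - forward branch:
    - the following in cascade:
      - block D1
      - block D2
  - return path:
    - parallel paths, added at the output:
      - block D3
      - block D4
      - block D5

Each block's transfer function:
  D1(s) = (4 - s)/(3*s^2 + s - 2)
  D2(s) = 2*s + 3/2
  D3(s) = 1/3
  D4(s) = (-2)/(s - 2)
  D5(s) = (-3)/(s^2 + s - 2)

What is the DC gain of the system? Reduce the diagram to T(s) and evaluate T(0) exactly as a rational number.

[1] cascade D1, D2 = (-4*s^2 + 13*s + 12)/(6*s^2 + 2*s - 4)
[2] reduce the parallel group D3, D4, D5 = (s^3 - 7*s^2 - 19*s + 34)/(3*s^3 - 3*s^2 - 12*s + 12)
[3] feedback reduction of (D1*D2), (D3+D4+D5) = (-12*s^5 + 51*s^4 + 45*s^3 - 240*s^2 + 12*s + 144)/(22*s^5 - 53*s^4 - 87*s^3 + 527*s^2 - 142*s - 456)
Evaluating the step-3 result (the overall T(s)) at s = 0 gives T(0) = 144/(-456) = -6/19.

Final answer: -6/19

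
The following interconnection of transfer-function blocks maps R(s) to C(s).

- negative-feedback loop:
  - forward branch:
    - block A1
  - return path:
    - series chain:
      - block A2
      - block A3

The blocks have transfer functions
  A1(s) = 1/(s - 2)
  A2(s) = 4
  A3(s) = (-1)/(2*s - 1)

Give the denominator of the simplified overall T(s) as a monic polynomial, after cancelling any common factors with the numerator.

The answer is s^2 - 5*s/2 - 1.

Reasoning:
[1] combine A2, A3 in series: (-4)/(2*s - 1)
[2] apply the feedback formula to A1, (A2*A3): (2*s - 1)/(2*s^2 - 5*s - 2)
No further cancellation is possible in the step-2 result, so that is T(s). Its denominator becomes monic after dividing by the leading coefficient 2.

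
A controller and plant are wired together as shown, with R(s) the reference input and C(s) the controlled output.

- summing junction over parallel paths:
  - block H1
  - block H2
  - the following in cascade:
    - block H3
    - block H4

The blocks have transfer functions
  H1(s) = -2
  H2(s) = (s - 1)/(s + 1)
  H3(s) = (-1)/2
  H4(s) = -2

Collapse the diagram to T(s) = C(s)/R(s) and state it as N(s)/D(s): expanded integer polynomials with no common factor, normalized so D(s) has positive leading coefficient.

[1] series reduction of H3, H4; result 1
[2] parallel reduction of H1, H2, (H3*H4), which is the overall transfer function T(s) = C(s)/R(s) in lowest terms

Answer: (-2)/(s + 1)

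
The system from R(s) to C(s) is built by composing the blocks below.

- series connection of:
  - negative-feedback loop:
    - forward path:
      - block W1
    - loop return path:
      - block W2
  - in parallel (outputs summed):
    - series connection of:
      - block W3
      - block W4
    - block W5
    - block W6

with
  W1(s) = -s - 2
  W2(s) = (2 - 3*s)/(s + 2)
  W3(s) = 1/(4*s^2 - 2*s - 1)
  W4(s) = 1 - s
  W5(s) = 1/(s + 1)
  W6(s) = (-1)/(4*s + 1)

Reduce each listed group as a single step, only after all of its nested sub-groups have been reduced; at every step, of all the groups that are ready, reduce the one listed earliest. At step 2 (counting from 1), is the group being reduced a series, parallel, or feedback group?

[1] feedback reduction of W1, W2
[2] reduce the series chain W3, W4
[3] sum the parallel branches (W3*W4), W5, W6
[4] multiply [W1/(1+W1*W2)], ((W3*W4)+W5+W6) (series)
The group at step 2 is a series group.

Final answer: series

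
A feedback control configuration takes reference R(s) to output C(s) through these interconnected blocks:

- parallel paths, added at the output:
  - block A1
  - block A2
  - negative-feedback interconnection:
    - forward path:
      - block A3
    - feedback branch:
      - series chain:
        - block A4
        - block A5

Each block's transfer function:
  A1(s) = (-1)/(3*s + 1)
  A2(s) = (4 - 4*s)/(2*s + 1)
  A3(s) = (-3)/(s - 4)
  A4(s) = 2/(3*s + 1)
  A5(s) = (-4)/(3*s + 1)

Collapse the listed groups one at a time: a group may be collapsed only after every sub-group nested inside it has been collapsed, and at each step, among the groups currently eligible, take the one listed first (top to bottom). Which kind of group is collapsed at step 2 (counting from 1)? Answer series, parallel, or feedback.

[1] reduce the series chain A4, A5
[2] reduce the feedback loop with forward A3 and return (A4*A5)
[3] sum the parallel branches A1, A2, [A3/(1+A3*(A4*A5))]
At step 2 the group reduced is feedback.

Final answer: feedback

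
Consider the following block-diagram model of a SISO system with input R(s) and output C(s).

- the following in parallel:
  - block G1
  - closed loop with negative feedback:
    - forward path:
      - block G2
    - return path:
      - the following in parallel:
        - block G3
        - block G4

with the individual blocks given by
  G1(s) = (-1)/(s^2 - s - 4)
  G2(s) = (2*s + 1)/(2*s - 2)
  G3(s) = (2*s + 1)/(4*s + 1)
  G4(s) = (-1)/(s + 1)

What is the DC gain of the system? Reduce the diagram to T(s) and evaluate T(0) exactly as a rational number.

Reducing step by step:

Step 1: reduce the parallel group G3, G4 -> (2*s^2 - s)/(4*s^2 + 5*s + 1)
Step 2: collapse the loop (G2 forward, (G3+G4) return) -> (8*s^3 + 14*s^2 + 7*s + 1)/(12*s^3 + 2*s^2 - 9*s - 2)
Step 3: parallel reduction of G1, [G2/(1+G2*(G3+G4))] -> (8*s^5 + 6*s^4 - 51*s^3 - 64*s^2 - 20*s - 2)/(12*s^5 - 10*s^4 - 59*s^3 - s^2 + 38*s + 8)
Evaluating the step-3 result (the overall T(s)) at s = 0 gives T(0) = -2/8 = -1/4.

Answer: -1/4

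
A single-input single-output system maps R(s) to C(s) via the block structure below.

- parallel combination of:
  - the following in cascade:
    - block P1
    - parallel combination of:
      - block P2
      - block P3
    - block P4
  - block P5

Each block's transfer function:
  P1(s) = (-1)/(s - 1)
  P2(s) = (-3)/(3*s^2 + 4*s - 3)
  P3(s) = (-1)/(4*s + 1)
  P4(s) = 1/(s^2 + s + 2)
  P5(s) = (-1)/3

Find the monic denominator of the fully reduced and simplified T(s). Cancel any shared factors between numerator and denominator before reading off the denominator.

(1) parallel reduction of P2, P3 = (-3*s^2 - 16*s)/(12*s^3 + 19*s^2 - 8*s - 3)
(2) series reduction of P1, (P2+P3), P4 = (3*s^2 + 16*s)/(12*s^6 + 19*s^5 + 4*s^4 - 8*s^3 - 46*s^2 + 13*s + 6)
(3) combine (P1*(P2+P3)*P4), P5 in parallel = (-12*s^6 - 19*s^5 - 4*s^4 + 8*s^3 + 55*s^2 + 35*s - 6)/(36*s^6 + 57*s^5 + 12*s^4 - 24*s^3 - 138*s^2 + 39*s + 18)
That last expression is T(s), already simplified. Scaling its denominator by 1/36 (the reciprocal of the leading coefficient) yields the monic denominator.

Answer: s^6 + 19*s^5/12 + s^4/3 - 2*s^3/3 - 23*s^2/6 + 13*s/12 + 1/2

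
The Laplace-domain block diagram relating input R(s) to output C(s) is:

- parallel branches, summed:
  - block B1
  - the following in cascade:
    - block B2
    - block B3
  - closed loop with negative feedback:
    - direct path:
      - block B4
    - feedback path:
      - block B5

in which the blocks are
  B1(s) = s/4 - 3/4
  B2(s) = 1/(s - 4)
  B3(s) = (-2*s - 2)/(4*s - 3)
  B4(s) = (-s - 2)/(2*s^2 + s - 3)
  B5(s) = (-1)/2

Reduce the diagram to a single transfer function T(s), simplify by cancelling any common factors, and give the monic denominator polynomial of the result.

Reducing step by step:

Step 1. combine B2, B3 in series: (-2*s - 2)/(4*s^2 - 19*s + 12)
Step 2. reduce the feedback loop with forward B4 and return B5: (-2*s - 4)/(4*s^2 + 3*s - 4)
Step 3. combine B1, (B2*B3), [B4/(1+B4*B5)] in parallel: (16*s^5 - 112*s^4 + 103*s^3 + 219*s^2 - 168*s - 16)/(64*s^4 - 256*s^3 - 100*s^2 + 448*s - 192)
T(s) is the step-3 result (common factors already cancelled). Leading coefficient of the denominator: 64. Divide through by 64 for the monic polynomial.

Answer: s^4 - 4*s^3 - 25*s^2/16 + 7*s - 3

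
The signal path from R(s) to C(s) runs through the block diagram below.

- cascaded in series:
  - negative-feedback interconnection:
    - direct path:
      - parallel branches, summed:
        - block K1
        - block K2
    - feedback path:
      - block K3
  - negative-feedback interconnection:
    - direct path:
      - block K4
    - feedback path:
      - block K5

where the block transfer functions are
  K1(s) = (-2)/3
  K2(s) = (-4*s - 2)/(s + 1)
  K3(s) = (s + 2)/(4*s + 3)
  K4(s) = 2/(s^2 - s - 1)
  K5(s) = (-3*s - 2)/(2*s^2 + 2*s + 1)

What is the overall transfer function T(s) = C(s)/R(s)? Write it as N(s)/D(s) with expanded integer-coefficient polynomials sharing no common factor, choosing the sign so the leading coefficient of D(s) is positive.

Answer: (224*s^4 + 520*s^3 + 504*s^2 + 244*s + 48)/(4*s^6 + 30*s^5 + 8*s^4 - 63*s^3 - 166*s^2 - 138*s - 35)

Working:
Step 1: combine K1, K2 in parallel = (-14*s - 8)/(3*s + 3)
Step 2: close the feedback loop around (K1+K2), K3 = (56*s^2 + 74*s + 24)/(2*s^2 + 15*s + 7)
Step 3: apply the feedback formula to K4, K5 = (4*s^2 + 4*s + 2)/(2*s^4 - 3*s^2 - 9*s - 5)
Step 4: multiply [(K1+K2)/(1+(K1+K2)*K3)], [K4/(1+K4*K5)] (series), which is the overall transfer function T(s) = C(s)/R(s) in lowest terms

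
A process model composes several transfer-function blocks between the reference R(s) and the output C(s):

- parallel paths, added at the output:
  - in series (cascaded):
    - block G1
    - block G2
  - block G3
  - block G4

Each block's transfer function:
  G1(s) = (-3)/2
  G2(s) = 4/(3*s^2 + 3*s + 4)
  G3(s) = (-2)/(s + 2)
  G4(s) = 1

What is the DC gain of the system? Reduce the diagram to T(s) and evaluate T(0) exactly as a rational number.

The answer is -3/2.

Reasoning:
Step 1: series reduction of G1, G2 = (-6)/(3*s^2 + 3*s + 4)
Step 2: parallel reduction of (G1*G2), G3, G4 = (3*s^3 + 3*s^2 - 2*s - 12)/(3*s^3 + 9*s^2 + 10*s + 8)
DC gain: substitute s = 0 into T(s) from step 2: T(0) = -12/8 = -3/2.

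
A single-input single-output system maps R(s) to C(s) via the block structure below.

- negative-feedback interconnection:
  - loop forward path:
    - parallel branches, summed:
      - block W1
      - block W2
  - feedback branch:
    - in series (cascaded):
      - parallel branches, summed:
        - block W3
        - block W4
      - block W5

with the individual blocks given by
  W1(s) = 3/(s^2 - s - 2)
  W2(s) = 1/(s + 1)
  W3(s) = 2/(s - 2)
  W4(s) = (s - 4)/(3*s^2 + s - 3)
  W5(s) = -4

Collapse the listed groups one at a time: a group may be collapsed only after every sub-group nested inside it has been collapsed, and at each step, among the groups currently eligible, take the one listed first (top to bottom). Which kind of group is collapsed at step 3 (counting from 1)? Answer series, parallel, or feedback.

1. sum the parallel branches W1, W2
2. parallel reduction of W3, W4
3. combine (W3+W4), W5 in series
4. apply the feedback formula to (W1+W2), ((W3+W4)*W5)
At step 3 the group reduced is series.

Final answer: series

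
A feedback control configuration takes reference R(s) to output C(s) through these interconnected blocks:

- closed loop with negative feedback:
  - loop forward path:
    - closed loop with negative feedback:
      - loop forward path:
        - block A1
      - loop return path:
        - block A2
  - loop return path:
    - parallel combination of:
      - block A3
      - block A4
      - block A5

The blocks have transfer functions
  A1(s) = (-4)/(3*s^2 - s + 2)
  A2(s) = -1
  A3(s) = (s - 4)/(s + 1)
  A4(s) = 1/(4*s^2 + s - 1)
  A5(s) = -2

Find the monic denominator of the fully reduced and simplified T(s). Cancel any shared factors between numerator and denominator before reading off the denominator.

1. collapse the loop (A1 forward, A2 return) gives (-4)/(3*s^2 - s + 6)
2. sum the parallel branches A3, A4, A5 gives (-4*s^3 - 25*s^2 - 4*s + 7)/(4*s^3 + 5*s^2 - 1)
3. feedback reduction of [A1/(1+A1*A2)], (A3+A4+A5) gives (-16*s^3 - 20*s^2 + 4)/(12*s^5 + 11*s^4 + 35*s^3 + 127*s^2 + 17*s - 34)
T(s) is the step-3 result (common factors already cancelled). Leading coefficient of the denominator: 12. Divide through by 12 for the monic polynomial.

Hence the answer: s^5 + 11*s^4/12 + 35*s^3/12 + 127*s^2/12 + 17*s/12 - 17/6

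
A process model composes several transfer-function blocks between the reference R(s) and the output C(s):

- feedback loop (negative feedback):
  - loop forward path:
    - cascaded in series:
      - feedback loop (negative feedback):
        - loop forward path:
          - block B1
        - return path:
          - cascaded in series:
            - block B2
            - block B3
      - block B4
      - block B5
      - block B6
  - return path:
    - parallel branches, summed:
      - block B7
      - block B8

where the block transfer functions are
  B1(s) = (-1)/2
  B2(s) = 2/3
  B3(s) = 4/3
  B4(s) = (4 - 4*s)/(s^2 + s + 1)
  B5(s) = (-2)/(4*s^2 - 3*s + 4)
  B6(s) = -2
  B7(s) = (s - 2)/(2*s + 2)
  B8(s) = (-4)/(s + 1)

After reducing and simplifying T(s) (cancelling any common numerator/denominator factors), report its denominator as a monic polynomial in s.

First reduce the diagram to T(s).

Step 1. reduce the series chain B2, B3 = 8/9
Step 2. reduce the feedback loop with forward B1 and return (B2*B3) = (-9)/10
Step 3. reduce the series chain [B1/(1+B1*(B2*B3))], B4, B5, B6 = (72*s - 72)/(20*s^4 + 5*s^3 + 25*s^2 + 5*s + 20)
Step 4. add B7, B8 (parallel) = (s - 10)/(2*s + 2)
Step 5. feedback reduction of ([B1/(1+B1*(B2*B3))]*B4*B5*B6), (B7+B8) = (72*s^2 - 72)/(20*s^5 + 25*s^4 + 30*s^3 + 66*s^2 - 371*s + 380)
T(s) is the step-5 result (common factors already cancelled). Leading coefficient of the denominator: 20. Divide through by 20 for the monic polynomial.

Answer: s^5 + 5*s^4/4 + 3*s^3/2 + 33*s^2/10 - 371*s/20 + 19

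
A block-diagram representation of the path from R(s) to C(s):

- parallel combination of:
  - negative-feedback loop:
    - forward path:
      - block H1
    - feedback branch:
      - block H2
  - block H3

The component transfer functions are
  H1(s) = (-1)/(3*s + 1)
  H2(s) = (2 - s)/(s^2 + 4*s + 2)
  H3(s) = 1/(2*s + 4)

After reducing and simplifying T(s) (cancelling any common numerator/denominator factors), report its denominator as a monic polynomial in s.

Reducing step by step:

Step 1 - feedback reduction of H1, H2 gives (-s^2 - 4*s - 2)/(3*s^3 + 13*s^2 + 11*s)
Step 2 - combine [H1/(1+H1*H2)], H3 in parallel gives (s^3 + s^2 - 9*s - 8)/(6*s^4 + 38*s^3 + 74*s^2 + 44*s)
No further cancellation is possible in the step-2 result, so that is T(s). Its denominator becomes monic after dividing by the leading coefficient 6.

Answer: s^4 + 19*s^3/3 + 37*s^2/3 + 22*s/3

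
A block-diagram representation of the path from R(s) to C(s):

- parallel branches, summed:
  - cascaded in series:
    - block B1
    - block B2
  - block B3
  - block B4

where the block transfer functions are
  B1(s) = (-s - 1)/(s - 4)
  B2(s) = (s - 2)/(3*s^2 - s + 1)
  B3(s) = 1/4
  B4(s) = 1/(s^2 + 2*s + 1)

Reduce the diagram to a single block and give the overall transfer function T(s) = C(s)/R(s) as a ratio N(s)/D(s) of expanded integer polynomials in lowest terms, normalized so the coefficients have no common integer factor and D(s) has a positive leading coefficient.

[1] reduce the series chain B1, B2 gives (-s^2 + s + 2)/(3*s^3 - 13*s^2 + 5*s - 4)
[2] sum the parallel branches (B1*B2), B3, B4: this yields T(s), and no further normalization is needed

Final answer: (3*s^5 - 11*s^4 - 10*s^3 - 47*s^2 + 37*s - 12)/(12*s^5 - 28*s^4 - 72*s^3 - 28*s^2 - 12*s - 16)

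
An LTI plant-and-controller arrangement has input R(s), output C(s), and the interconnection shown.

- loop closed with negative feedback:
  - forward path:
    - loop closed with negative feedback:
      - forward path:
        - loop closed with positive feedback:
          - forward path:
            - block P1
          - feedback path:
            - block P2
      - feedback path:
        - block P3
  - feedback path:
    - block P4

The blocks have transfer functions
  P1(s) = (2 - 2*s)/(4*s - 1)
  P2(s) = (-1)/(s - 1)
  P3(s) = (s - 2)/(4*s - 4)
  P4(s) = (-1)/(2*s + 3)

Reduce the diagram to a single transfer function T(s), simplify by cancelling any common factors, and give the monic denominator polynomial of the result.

Reducing step by step:

(1) apply the feedback formula to P1, P2 -> (2 - 2*s)/(4*s - 3)
(2) close the feedback loop around [P1/(1-P1*P2)], P3 -> (4 - 4*s)/(7*s - 4)
(3) reduce the feedback loop with forward [[P1/(1-P1*P2)]/(1+[P1/(1-P1*P2)]*P3)] and return P4 -> (-8*s^2 - 4*s + 12)/(14*s^2 + 17*s - 16)
The result of step 3 is T(s) in lowest terms. Its denominator has leading coefficient 14; dividing the denominator through by 14 makes it monic.

Answer: s^2 + 17*s/14 - 8/7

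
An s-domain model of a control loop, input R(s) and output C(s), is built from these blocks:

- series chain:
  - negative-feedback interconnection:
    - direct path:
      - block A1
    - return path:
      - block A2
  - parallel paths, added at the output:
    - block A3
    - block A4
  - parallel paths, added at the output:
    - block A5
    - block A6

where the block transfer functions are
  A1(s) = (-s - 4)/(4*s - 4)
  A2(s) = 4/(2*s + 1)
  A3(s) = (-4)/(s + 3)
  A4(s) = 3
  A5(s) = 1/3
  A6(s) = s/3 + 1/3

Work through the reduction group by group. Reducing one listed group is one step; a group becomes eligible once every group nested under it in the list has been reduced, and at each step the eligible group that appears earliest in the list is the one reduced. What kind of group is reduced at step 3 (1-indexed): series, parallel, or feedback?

Step 1 - collapse the loop (A1 forward, A2 return)
Step 2 - combine A3, A4 in parallel
Step 3 - add A5, A6 (parallel)
Step 4 - multiply [A1/(1+A1*A2)], (A3+A4), (A5+A6) (series)
Step 3: parallel.

Answer: parallel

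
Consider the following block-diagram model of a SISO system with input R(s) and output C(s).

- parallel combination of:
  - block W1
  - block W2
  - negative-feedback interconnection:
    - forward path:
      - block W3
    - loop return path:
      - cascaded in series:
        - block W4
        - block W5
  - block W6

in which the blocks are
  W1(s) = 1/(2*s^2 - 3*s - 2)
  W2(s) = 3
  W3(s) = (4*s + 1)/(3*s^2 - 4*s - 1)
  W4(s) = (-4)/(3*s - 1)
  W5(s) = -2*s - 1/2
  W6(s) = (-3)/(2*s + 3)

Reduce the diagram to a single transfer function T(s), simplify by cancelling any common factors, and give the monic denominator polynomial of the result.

Reducing step by step:

Step 1: cascade W4, W5, giving (8*s + 2)/(3*s - 1)
Step 2: reduce the feedback loop with forward W3 and return (W4*W5), giving (12*s^2 - s - 1)/(9*s^3 + 17*s^2 + 17*s + 3)
Step 3: combine W1, W2, [W3/(1+W3*(W4*W5))], W6 in parallel, giving (108*s^6 + 198*s^5 - 154*s^4 - 783*s^3 - 706*s^2 - 218*s - 21)/(36*s^6 + 68*s^5 - 49*s^4 - 263*s^3 - 323*s^2 - 141*s - 18)
No further cancellation is possible in the step-3 result, so that is T(s). Its denominator becomes monic after dividing by the leading coefficient 36.

Answer: s^6 + 17*s^5/9 - 49*s^4/36 - 263*s^3/36 - 323*s^2/36 - 47*s/12 - 1/2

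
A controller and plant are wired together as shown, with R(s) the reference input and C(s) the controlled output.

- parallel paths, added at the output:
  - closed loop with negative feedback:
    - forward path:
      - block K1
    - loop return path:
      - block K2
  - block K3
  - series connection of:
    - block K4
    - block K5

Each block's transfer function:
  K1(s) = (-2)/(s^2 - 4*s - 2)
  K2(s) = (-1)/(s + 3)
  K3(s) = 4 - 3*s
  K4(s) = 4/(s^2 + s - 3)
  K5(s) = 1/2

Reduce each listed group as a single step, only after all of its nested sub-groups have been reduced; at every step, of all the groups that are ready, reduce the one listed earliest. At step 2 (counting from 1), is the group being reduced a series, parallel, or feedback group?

Reducing step by step:

[1] collapse the loop (K1 forward, K2 return)
[2] cascade K4, K5
[3] parallel reduction of [K1/(1+K1*K2)], K3, (K4*K5)
So the answer for step 2 is series.

Answer: series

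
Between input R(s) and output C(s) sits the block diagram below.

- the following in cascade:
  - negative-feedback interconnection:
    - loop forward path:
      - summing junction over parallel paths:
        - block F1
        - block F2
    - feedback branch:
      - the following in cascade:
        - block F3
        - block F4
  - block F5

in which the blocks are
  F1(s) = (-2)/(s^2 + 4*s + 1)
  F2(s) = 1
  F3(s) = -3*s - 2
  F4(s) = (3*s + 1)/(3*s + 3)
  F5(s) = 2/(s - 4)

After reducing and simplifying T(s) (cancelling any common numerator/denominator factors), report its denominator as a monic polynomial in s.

The answer is s^5 + 2*s^4/3 - 154*s^3/9 - 8*s^2 + 59*s/9 + 20/9.

Reasoning:
Step 1. reduce the parallel group F1, F2, giving (s^2 + 4*s - 1)/(s^2 + 4*s + 1)
Step 2. cascade F3, F4, giving (-9*s^2 - 9*s - 2)/(3*s + 3)
Step 3. close the feedback loop around (F1+F2), (F3*F4), giving (-3*s^3 - 15*s^2 - 9*s + 3)/(9*s^4 + 42*s^3 + 14*s^2 - 16*s - 5)
Step 4. series reduction of [(F1+F2)/(1+(F1+F2)*(F3*F4))], F5, giving (-6*s^3 - 30*s^2 - 18*s + 6)/(9*s^5 + 6*s^4 - 154*s^3 - 72*s^2 + 59*s + 20)
Step 4 gives the fully reduced T(s), with no common factor left to cancel. The denominator's leading coefficient is 9, so divide each of its coefficients by 9 to get the monic form.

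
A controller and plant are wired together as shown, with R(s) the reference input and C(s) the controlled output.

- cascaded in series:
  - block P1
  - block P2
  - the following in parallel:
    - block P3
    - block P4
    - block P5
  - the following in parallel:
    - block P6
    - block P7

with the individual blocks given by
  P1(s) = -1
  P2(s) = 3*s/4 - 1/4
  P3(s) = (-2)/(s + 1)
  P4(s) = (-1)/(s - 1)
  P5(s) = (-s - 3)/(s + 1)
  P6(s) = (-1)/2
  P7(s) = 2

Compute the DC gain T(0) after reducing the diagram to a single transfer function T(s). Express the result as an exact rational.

Step 1 - combine P3, P4, P5 in parallel: (-s^2 - 5*s + 4)/(s^2 - 1)
Step 2 - add P6, P7 (parallel): 3/2
Step 3 - reduce the series chain P1, P2, (P3+P4+P5), (P6+P7): (9*s^3 + 42*s^2 - 51*s + 12)/(8*s^2 - 8)
The step-3 result is T(s). Setting s = 0: T(0) = 12/(-8) = -3/2.

Answer: -3/2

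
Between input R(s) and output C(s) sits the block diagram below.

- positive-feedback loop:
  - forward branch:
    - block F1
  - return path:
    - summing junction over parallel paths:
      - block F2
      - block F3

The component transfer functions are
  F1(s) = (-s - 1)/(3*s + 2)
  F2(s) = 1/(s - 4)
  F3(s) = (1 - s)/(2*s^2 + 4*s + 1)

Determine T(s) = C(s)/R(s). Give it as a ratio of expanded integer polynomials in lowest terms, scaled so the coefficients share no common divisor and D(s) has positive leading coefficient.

Step 1. reduce the parallel group F2, F3: (s^2 + 9*s - 3)/(2*s^3 - 4*s^2 - 15*s - 4)
Step 2. close the feedback loop around F1, (F2+F3) - this is the overall T(s), already in the required normalized form

Answer: (-2*s^4 + 2*s^3 + 19*s^2 + 19*s + 4)/(6*s^4 - 7*s^3 - 43*s^2 - 36*s - 11)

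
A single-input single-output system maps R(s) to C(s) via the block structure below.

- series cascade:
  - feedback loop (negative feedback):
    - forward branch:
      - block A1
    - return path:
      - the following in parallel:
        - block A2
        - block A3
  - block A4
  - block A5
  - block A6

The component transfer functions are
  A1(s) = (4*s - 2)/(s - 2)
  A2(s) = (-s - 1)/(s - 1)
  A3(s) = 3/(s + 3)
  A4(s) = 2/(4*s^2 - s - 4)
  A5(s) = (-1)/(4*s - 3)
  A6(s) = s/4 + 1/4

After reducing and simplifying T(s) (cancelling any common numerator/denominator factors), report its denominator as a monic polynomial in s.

Step 1. parallel reduction of A2, A3 -> (-s^2 - s - 6)/(s^2 + 2*s - 3)
Step 2. reduce the feedback loop with forward A1 and return (A2+A3) -> (-4*s^3 - 6*s^2 + 16*s - 6)/(3*s^3 + 2*s^2 + 29*s - 18)
Step 3. combine [A1/(1+A1*(A2+A3))], A4, A5, A6 in series -> (2*s^4 + 5*s^3 - 5*s^2 - 5*s + 3)/(48*s^6 - 16*s^5 + 393*s^4 - 742*s^3 - 65*s^2 + 582*s - 216)
T(s) is the step-3 result (common factors already cancelled). Leading coefficient of the denominator: 48. Divide through by 48 for the monic polynomial.

Final answer: s^6 - s^5/3 + 131*s^4/16 - 371*s^3/24 - 65*s^2/48 + 97*s/8 - 9/2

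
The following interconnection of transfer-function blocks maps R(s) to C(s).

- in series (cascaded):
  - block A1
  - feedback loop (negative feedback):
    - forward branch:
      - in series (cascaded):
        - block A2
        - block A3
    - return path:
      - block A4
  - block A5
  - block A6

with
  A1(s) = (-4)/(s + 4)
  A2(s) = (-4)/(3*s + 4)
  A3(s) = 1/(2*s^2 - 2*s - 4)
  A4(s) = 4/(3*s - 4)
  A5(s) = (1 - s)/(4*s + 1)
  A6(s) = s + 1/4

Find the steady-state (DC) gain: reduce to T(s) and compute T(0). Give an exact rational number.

Step 1: reduce the series chain A2, A3; result (-2)/(3*s^3 + s^2 - 10*s - 8)
Step 2: feedback reduction of (A2*A3), A4; result (8 - 6*s)/(9*s^4 - 9*s^3 - 34*s^2 + 16*s + 24)
Step 3: combine A1, [(A2*A3)/(1+(A2*A3)*A4)], A5, A6 in series; result (-6*s^2 + 14*s - 8)/(9*s^5 + 27*s^4 - 70*s^3 - 120*s^2 + 88*s + 96)
DC gain: substitute s = 0 into T(s) from step 3: T(0) = -8/96 = -1/12.

Final answer: -1/12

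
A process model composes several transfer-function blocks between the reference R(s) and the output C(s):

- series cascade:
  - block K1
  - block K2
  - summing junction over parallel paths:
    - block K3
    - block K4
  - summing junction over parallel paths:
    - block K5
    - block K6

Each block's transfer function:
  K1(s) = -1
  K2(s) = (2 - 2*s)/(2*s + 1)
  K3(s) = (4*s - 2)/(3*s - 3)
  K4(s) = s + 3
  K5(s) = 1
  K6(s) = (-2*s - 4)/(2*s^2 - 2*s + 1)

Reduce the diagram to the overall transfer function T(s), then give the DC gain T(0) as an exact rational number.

Answer: 22

Working:
[1] add K3, K4 (parallel); result (3*s^2 + 10*s - 11)/(3*s - 3)
[2] add K5, K6 (parallel); result (2*s^2 - 4*s - 3)/(2*s^2 - 2*s + 1)
[3] multiply K1, K2, (K3+K4), (K5+K6) (series); result (12*s^4 + 16*s^3 - 142*s^2 + 28*s + 66)/(12*s^3 - 6*s^2 + 3)
That last expression is T(s); at s = 0 only the constant terms survive, so T(0) = 66/3 = 22.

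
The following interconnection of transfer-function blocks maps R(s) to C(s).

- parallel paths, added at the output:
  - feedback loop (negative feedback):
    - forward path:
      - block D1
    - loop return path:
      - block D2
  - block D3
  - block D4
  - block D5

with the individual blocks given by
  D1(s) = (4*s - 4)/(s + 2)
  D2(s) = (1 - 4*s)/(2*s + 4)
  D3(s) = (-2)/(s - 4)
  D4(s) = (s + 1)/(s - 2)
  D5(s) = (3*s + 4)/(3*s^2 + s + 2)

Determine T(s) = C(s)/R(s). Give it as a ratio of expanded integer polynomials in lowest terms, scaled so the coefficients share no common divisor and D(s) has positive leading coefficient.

The answer is (9*s^6 - 63*s^5 + 41*s^4 - 10*s^3 + 510*s^2 - 524*s + 64)/(21*s^6 - 161*s^5 + 372*s^4 - 274*s^3 + 128*s^2 - 216*s - 32).

Reasoning:
Step 1: feedback reduction of D1, D2 = (-4*s^2 - 4*s + 8)/(7*s^2 - 14*s - 2)
Step 2: combine [D1/(1+D1*D2)], D3, D4, D5 in parallel; the result is T(s) itself (integer coefficients, no common factor, positive leading denominator coefficient)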